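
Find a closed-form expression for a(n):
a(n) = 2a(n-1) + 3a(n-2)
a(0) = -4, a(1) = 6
Characteristic equation: x² - 2x - 3 = 0, which factors as (x - (-1))(x - (3)) = 0.
Roots r₁ = -1, r₂ = 3 (distinct).
General solution: a(n) = A·(-1)^n + B·(3)^n.
From a(0) = -4: A + B = -4.
From a(1) = 6: -A + 3B = 6.
Solving: A = - \frac{9}{2}, B = \frac{1}{2}.
So a(n) = - \frac{9 \left(-1\right)^{n}}{2} + \frac{3^{n}}{2}.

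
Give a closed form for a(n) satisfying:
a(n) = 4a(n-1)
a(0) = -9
This is a homogeneous first-order recurrence with ratio 4.
By induction a(n) = a(0) · (4)^n = - 9 \cdot 4^{n}.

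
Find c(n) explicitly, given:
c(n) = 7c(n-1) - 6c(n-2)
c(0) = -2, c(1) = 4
Characteristic equation: x² - 7x + 6 = 0, which factors as (x - (6))(x - (1)) = 0.
Roots r₁ = 6, r₂ = 1 (distinct).
General solution: c(n) = A·(6)^n + B·(1)^n.
From c(0) = -2: A + B = -2.
From c(1) = 4: 6A + B = 4.
Solving: A = \frac{6}{5}, B = - \frac{16}{5}.
So c(n) = \frac{6 \cdot 6^{n}}{5} - \frac{16}{5}.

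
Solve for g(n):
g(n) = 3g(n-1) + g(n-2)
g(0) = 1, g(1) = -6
Characteristic equation: x² - 3x - 1 = 0.
Discriminant Δ = (3)² + 4·(1) = 13.
Roots r₁,₂ = (3 ± √13)/2, so r₁ = \frac{3}{2} + \frac{\sqrt{13}}{2}, r₂ = \frac{3}{2} - \frac{\sqrt{13}}{2}.
General solution: g(n) = A·r₁^n + B·r₂^n.
From the initial conditions, A + B = 1 and r₁A + r₂B = -6.
Since r₁ - r₂ = √13: A = (-6 - (1)r₂)/√13 = \frac{1}{2} - \frac{15 \sqrt{13}}{26}, and B = 1 - A = \frac{1}{2} + \frac{15 \sqrt{13}}{26}.
So g(n) = \left(\frac{1}{2} - \frac{15 \sqrt{13}}{26}\right)\left(\frac{3}{2} + \frac{\sqrt{13}}{2}\right)^n + \left(\frac{1}{2} + \frac{15 \sqrt{13}}{26}\right)\left(\frac{3}{2} - \frac{\sqrt{13}}{2}\right)^n.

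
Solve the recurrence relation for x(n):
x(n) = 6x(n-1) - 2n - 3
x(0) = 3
First-order linear with linear forcing.
Homogeneous solution: x_h(n) = A·(6)^n.
Try particular x_p(n) = pn + q. Substituting:
  pn + q = 6(p(n-1) + q) - 2n - 3.
Matching the n-coefficient: p = 6p - 2 ⇒ p = \frac{2}{5}.
Matching constants: q = -6p + 6q - 3 ⇒ q = \frac{27}{25}.
General: x(n) = A·(6)^n + \frac{2 n}{5} + \frac{27}{25}.
Apply x(0) = 3: A + \frac{27}{25} = 3 ⇒ A = \frac{48}{25}.
So x(n) = \frac{48 \cdot 6^{n}}{25} + \frac{2 n}{5} + \frac{27}{25}.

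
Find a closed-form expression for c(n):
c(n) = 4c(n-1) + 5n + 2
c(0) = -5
First-order linear with linear forcing.
Homogeneous solution: c_h(n) = A·(4)^n.
Try particular c_p(n) = pn + q. Substituting:
  pn + q = 4(p(n-1) + q) + 5n + 2.
Matching the n-coefficient: p = 4p + 5 ⇒ p = - \frac{5}{3}.
Matching constants: q = -4p + 4q + 2 ⇒ q = - \frac{26}{9}.
General: c(n) = A·(4)^n - \frac{5 n}{3} - \frac{26}{9}.
Apply c(0) = -5: A - \frac{26}{9} = -5 ⇒ A = - \frac{19}{9}.
So c(n) = - \frac{19 \cdot 4^{n}}{9} - \frac{5 n}{3} - \frac{26}{9}.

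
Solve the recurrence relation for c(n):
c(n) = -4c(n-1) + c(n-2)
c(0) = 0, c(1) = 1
Characteristic equation: x² + 4x - 1 = 0.
Discriminant Δ = (-4)² + 4·(1) = 20.
Roots r₁,₂ = (-4 ± √20)/2, so r₁ = -2 + \sqrt{5}, r₂ = - \sqrt{5} - 2.
General solution: c(n) = A·r₁^n + B·r₂^n.
From the initial conditions, A + B = 0 and r₁A + r₂B = 1.
Since r₁ - r₂ = √20: A = (1 - (0)r₂)/√20 = \frac{\sqrt{5}}{10}, and B = 0 - A = - \frac{\sqrt{5}}{10}.
So c(n) = \left(\frac{\sqrt{5}}{10}\right)\left(-2 + \sqrt{5}\right)^n + \left(- \frac{\sqrt{5}}{10}\right)\left(- \sqrt{5} - 2\right)^n.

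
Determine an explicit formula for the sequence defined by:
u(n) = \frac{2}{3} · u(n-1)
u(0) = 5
Pure geometric recurrence with ratio \frac{2}{3}.
By induction u(n) = u(0) · (\frac{2}{3})^n = 5 \left(\frac{2}{3}\right)^{n}.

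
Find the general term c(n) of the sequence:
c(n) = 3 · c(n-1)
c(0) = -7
Pure geometric recurrence with ratio 3.
By induction c(n) = c(0) · (3)^n = - 7 \cdot 3^{n}.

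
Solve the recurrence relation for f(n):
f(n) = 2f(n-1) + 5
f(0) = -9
First-order linear non-homogeneous.
Homogeneous solution: f_h(n) = A·(2)^n.
Try constant particular solution f_p = K: K = 2K + 5 ⇒ K = -5.
General: f(n) = A·(2)^n - 5.
Apply f(0) = -9: A - 5 = -9 ⇒ A = -4.
So f(n) = - 4 \cdot 2^{n} - 5.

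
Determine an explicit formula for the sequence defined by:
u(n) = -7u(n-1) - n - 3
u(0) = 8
First-order linear with linear forcing.
Homogeneous solution: u_h(n) = A·(-7)^n.
Try particular u_p(n) = pn + q. Substituting:
  pn + q = -7(p(n-1) + q) - n - 3.
Matching the n-coefficient: p = -7p - 1 ⇒ p = - \frac{1}{8}.
Matching constants: q = 7p - 7q - 3 ⇒ q = - \frac{31}{64}.
General: u(n) = A·(-7)^n - \frac{n}{8} - \frac{31}{64}.
Apply u(0) = 8: A - \frac{31}{64} = 8 ⇒ A = \frac{543}{64}.
So u(n) = \frac{543 \left(-7\right)^{n}}{64} - \frac{n}{8} - \frac{31}{64}.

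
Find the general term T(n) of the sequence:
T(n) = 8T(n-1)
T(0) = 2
This is a homogeneous first-order recurrence with ratio 8.
By induction T(n) = T(0) · (8)^n = 2 \cdot 8^{n}.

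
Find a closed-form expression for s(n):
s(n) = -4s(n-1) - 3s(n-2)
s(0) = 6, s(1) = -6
Characteristic equation: x² + 4x + 3 = 0, which factors as (x - (-3))(x - (-1)) = 0.
Roots r₁ = -3, r₂ = -1 (distinct).
General solution: s(n) = A·(-3)^n + B·(-1)^n.
From s(0) = 6: A + B = 6.
From s(1) = -6: -3A - B = -6.
Solving: A = 0, B = 6.
So s(n) = 6 \left(-1\right)^{n}.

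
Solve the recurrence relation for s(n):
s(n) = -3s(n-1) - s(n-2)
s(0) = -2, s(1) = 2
Characteristic equation: x² + 3x + 1 = 0.
Discriminant Δ = (-3)² + 4·(-1) = 5.
Roots r₁,₂ = (-3 ± √5)/2, so r₁ = - \frac{3}{2} + \frac{\sqrt{5}}{2}, r₂ = - \frac{3}{2} - \frac{\sqrt{5}}{2}.
General solution: s(n) = A·r₁^n + B·r₂^n.
From the initial conditions, A + B = -2 and r₁A + r₂B = 2.
Since r₁ - r₂ = √5: A = (2 - (-2)r₂)/√5 = -1 - \frac{\sqrt{5}}{5}, and B = -2 - A = -1 + \frac{\sqrt{5}}{5}.
So s(n) = \left(-1 - \frac{\sqrt{5}}{5}\right)\left(- \frac{3}{2} + \frac{\sqrt{5}}{2}\right)^n + \left(-1 + \frac{\sqrt{5}}{5}\right)\left(- \frac{3}{2} - \frac{\sqrt{5}}{2}\right)^n.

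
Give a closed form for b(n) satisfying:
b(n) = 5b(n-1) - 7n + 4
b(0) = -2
First-order linear with linear forcing.
Homogeneous solution: b_h(n) = A·(5)^n.
Try particular b_p(n) = pn + q. Substituting:
  pn + q = 5(p(n-1) + q) - 7n + 4.
Matching the n-coefficient: p = 5p - 7 ⇒ p = \frac{7}{4}.
Matching constants: q = -5p + 5q + 4 ⇒ q = \frac{19}{16}.
General: b(n) = A·(5)^n + \frac{7 n}{4} + \frac{19}{16}.
Apply b(0) = -2: A + \frac{19}{16} = -2 ⇒ A = - \frac{51}{16}.
So b(n) = - \frac{51 \cdot 5^{n}}{16} + \frac{7 n}{4} + \frac{19}{16}.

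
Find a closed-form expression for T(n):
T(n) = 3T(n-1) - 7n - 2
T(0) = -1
First-order linear with linear forcing.
Homogeneous solution: T_h(n) = A·(3)^n.
Try particular T_p(n) = pn + q. Substituting:
  pn + q = 3(p(n-1) + q) - 7n - 2.
Matching the n-coefficient: p = 3p - 7 ⇒ p = \frac{7}{2}.
Matching constants: q = -3p + 3q - 2 ⇒ q = \frac{25}{4}.
General: T(n) = A·(3)^n + \frac{7 n}{2} + \frac{25}{4}.
Apply T(0) = -1: A + \frac{25}{4} = -1 ⇒ A = - \frac{29}{4}.
So T(n) = - \frac{29 \cdot 3^{n}}{4} + \frac{7 n}{2} + \frac{25}{4}.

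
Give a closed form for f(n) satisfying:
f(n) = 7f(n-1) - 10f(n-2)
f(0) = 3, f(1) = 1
Characteristic equation: x² - 7x + 10 = 0, which factors as (x - (5))(x - (2)) = 0.
Roots r₁ = 5, r₂ = 2 (distinct).
General solution: f(n) = A·(5)^n + B·(2)^n.
From f(0) = 3: A + B = 3.
From f(1) = 1: 5A + 2B = 1.
Solving: A = - \frac{5}{3}, B = \frac{14}{3}.
So f(n) = \frac{14 \cdot 2^{n}}{3} - \frac{5 \cdot 5^{n}}{3}.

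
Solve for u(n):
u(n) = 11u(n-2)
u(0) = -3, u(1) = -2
Characteristic equation: x² - 11 = 0.
Discriminant Δ = (0)² + 4·(11) = 44.
Roots r₁,₂ = (0 ± √44)/2, so r₁ = \sqrt{11}, r₂ = - \sqrt{11}.
General solution: u(n) = A·r₁^n + B·r₂^n.
From the initial conditions, A + B = -3 and r₁A + r₂B = -2.
Since r₁ - r₂ = √44: A = (-2 - (-3)r₂)/√44 = - \frac{3}{2} - \frac{\sqrt{11}}{11}, and B = -3 - A = - \frac{3}{2} + \frac{\sqrt{11}}{11}.
So u(n) = \left(- \frac{3}{2} - \frac{\sqrt{11}}{11}\right)\left(\sqrt{11}\right)^n + \left(- \frac{3}{2} + \frac{\sqrt{11}}{11}\right)\left(- \sqrt{11}\right)^n.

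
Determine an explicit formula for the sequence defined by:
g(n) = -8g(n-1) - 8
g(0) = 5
First-order linear non-homogeneous.
Homogeneous solution: g_h(n) = A·(-8)^n.
Try constant particular solution g_p = K: K = -8K - 8 ⇒ K = - \frac{8}{9}.
General: g(n) = A·(-8)^n - \frac{8}{9}.
Apply g(0) = 5: A - \frac{8}{9} = 5 ⇒ A = \frac{53}{9}.
So g(n) = \frac{53 \left(-8\right)^{n}}{9} - \frac{8}{9}.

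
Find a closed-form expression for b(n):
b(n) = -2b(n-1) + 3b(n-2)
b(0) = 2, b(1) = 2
Characteristic equation: x² + 2x - 3 = 0, which factors as (x - (-3))(x - (1)) = 0.
Roots r₁ = -3, r₂ = 1 (distinct).
General solution: b(n) = A·(-3)^n + B·(1)^n.
From b(0) = 2: A + B = 2.
From b(1) = 2: -3A + B = 2.
Solving: A = 0, B = 2.
So b(n) = 2.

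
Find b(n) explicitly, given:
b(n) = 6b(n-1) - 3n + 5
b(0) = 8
First-order linear with linear forcing.
Homogeneous solution: b_h(n) = A·(6)^n.
Try particular b_p(n) = pn + q. Substituting:
  pn + q = 6(p(n-1) + q) - 3n + 5.
Matching the n-coefficient: p = 6p - 3 ⇒ p = \frac{3}{5}.
Matching constants: q = -6p + 6q + 5 ⇒ q = - \frac{7}{25}.
General: b(n) = A·(6)^n + \frac{3 n}{5} - \frac{7}{25}.
Apply b(0) = 8: A - \frac{7}{25} = 8 ⇒ A = \frac{207}{25}.
So b(n) = \frac{207 \cdot 6^{n}}{25} + \frac{3 n}{5} - \frac{7}{25}.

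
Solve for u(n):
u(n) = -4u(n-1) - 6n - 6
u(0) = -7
First-order linear with linear forcing.
Homogeneous solution: u_h(n) = A·(-4)^n.
Try particular u_p(n) = pn + q. Substituting:
  pn + q = -4(p(n-1) + q) - 6n - 6.
Matching the n-coefficient: p = -4p - 6 ⇒ p = - \frac{6}{5}.
Matching constants: q = 4p - 4q - 6 ⇒ q = - \frac{54}{25}.
General: u(n) = A·(-4)^n - \frac{6 n}{5} - \frac{54}{25}.
Apply u(0) = -7: A - \frac{54}{25} = -7 ⇒ A = - \frac{121}{25}.
So u(n) = - \frac{121 \left(-4\right)^{n}}{25} - \frac{6 n}{5} - \frac{54}{25}.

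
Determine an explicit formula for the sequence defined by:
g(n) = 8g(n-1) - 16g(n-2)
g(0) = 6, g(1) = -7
Characteristic equation: x² - 8x + 16 = 0, which is (x - (4))².
Repeated root r = 4.
General solution: g(n) = (A + Bn)·(4)^n.
From g(0) = 6: A = 6.
From g(1) = -7: (A + B)·(4) = -7 ⇒ B = - \frac{31}{4}.
So g(n) = \left(6 - \frac{31 n}{4}\right) \cdot (4)^n.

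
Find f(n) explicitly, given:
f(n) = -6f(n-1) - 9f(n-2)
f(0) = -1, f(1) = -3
Characteristic equation: x² + 6x + 9 = 0, which is (x - (-3))².
Repeated root r = -3.
General solution: f(n) = (A + Bn)·(-3)^n.
From f(0) = -1: A = -1.
From f(1) = -3: (A + B)·(-3) = -3 ⇒ B = 2.
So f(n) = \left(2 n - 1\right) \cdot (-3)^n.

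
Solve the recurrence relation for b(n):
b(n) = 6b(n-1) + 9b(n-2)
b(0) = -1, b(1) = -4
Characteristic equation: x² - 6x - 9 = 0.
Discriminant Δ = (6)² + 4·(9) = 72.
Roots r₁,₂ = (6 ± √72)/2, so r₁ = 3 + 3 \sqrt{2}, r₂ = 3 - 3 \sqrt{2}.
General solution: b(n) = A·r₁^n + B·r₂^n.
From the initial conditions, A + B = -1 and r₁A + r₂B = -4.
Since r₁ - r₂ = √72: A = (-4 - (-1)r₂)/√72 = - \frac{1}{2} - \frac{\sqrt{2}}{12}, and B = -1 - A = - \frac{1}{2} + \frac{\sqrt{2}}{12}.
So b(n) = \left(- \frac{1}{2} - \frac{\sqrt{2}}{12}\right)\left(3 + 3 \sqrt{2}\right)^n + \left(- \frac{1}{2} + \frac{\sqrt{2}}{12}\right)\left(3 - 3 \sqrt{2}\right)^n.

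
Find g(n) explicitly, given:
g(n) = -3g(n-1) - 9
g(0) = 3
First-order linear non-homogeneous.
Homogeneous solution: g_h(n) = A·(-3)^n.
Try constant particular solution g_p = K: K = -3K - 9 ⇒ K = - \frac{9}{4}.
General: g(n) = A·(-3)^n - \frac{9}{4}.
Apply g(0) = 3: A - \frac{9}{4} = 3 ⇒ A = \frac{21}{4}.
So g(n) = \frac{21 \left(-3\right)^{n}}{4} - \frac{9}{4}.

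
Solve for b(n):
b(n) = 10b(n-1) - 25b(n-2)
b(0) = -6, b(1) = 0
Characteristic equation: x² - 10x + 25 = 0, which is (x - (5))².
Repeated root r = 5.
General solution: b(n) = (A + Bn)·(5)^n.
From b(0) = -6: A = -6.
From b(1) = 0: (A + B)·(5) = 0 ⇒ B = 6.
So b(n) = \left(6 n - 6\right) \cdot (5)^n.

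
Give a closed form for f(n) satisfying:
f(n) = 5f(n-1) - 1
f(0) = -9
First-order linear non-homogeneous.
Homogeneous solution: f_h(n) = A·(5)^n.
Try constant particular solution f_p = K: K = 5K - 1 ⇒ K = \frac{1}{4}.
General: f(n) = A·(5)^n + \frac{1}{4}.
Apply f(0) = -9: A + \frac{1}{4} = -9 ⇒ A = - \frac{37}{4}.
So f(n) = \frac{1}{4} - \frac{37 \cdot 5^{n}}{4}.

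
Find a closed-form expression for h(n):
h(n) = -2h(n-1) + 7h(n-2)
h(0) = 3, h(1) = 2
Characteristic equation: x² + 2x - 7 = 0.
Discriminant Δ = (-2)² + 4·(7) = 32.
Roots r₁,₂ = (-2 ± √32)/2, so r₁ = -1 + 2 \sqrt{2}, r₂ = - 2 \sqrt{2} - 1.
General solution: h(n) = A·r₁^n + B·r₂^n.
From the initial conditions, A + B = 3 and r₁A + r₂B = 2.
Since r₁ - r₂ = √32: A = (2 - (3)r₂)/√32 = \frac{5 \sqrt{2}}{8} + \frac{3}{2}, and B = 3 - A = \frac{3}{2} - \frac{5 \sqrt{2}}{8}.
So h(n) = \left(\frac{5 \sqrt{2}}{8} + \frac{3}{2}\right)\left(-1 + 2 \sqrt{2}\right)^n + \left(\frac{3}{2} - \frac{5 \sqrt{2}}{8}\right)\left(- 2 \sqrt{2} - 1\right)^n.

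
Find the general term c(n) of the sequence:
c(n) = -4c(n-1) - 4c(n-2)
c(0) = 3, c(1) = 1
Characteristic equation: x² + 4x + 4 = 0, which is (x - (-2))².
Repeated root r = -2.
General solution: c(n) = (A + Bn)·(-2)^n.
From c(0) = 3: A = 3.
From c(1) = 1: (A + B)·(-2) = 1 ⇒ B = - \frac{7}{2}.
So c(n) = \left(3 - \frac{7 n}{2}\right) \cdot (-2)^n.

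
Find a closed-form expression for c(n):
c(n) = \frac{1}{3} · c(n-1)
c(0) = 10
Pure geometric recurrence with ratio \frac{1}{3}.
By induction c(n) = c(0) · (\frac{1}{3})^n = 10 \cdot 3^{- n}.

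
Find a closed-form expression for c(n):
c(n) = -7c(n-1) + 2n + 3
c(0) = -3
First-order linear with linear forcing.
Homogeneous solution: c_h(n) = A·(-7)^n.
Try particular c_p(n) = pn + q. Substituting:
  pn + q = -7(p(n-1) + q) + 2n + 3.
Matching the n-coefficient: p = -7p + 2 ⇒ p = \frac{1}{4}.
Matching constants: q = 7p - 7q + 3 ⇒ q = \frac{19}{32}.
General: c(n) = A·(-7)^n + \frac{n}{4} + \frac{19}{32}.
Apply c(0) = -3: A + \frac{19}{32} = -3 ⇒ A = - \frac{115}{32}.
So c(n) = - \frac{115 \left(-7\right)^{n}}{32} + \frac{n}{4} + \frac{19}{32}.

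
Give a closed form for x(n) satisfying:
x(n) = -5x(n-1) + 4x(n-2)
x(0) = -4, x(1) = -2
Characteristic equation: x² + 5x - 4 = 0.
Discriminant Δ = (-5)² + 4·(4) = 41.
Roots r₁,₂ = (-5 ± √41)/2, so r₁ = - \frac{5}{2} + \frac{\sqrt{41}}{2}, r₂ = - \frac{\sqrt{41}}{2} - \frac{5}{2}.
General solution: x(n) = A·r₁^n + B·r₂^n.
From the initial conditions, A + B = -4 and r₁A + r₂B = -2.
Since r₁ - r₂ = √41: A = (-2 - (-4)r₂)/√41 = -2 - \frac{12 \sqrt{41}}{41}, and B = -4 - A = -2 + \frac{12 \sqrt{41}}{41}.
So x(n) = \left(-2 - \frac{12 \sqrt{41}}{41}\right)\left(- \frac{5}{2} + \frac{\sqrt{41}}{2}\right)^n + \left(-2 + \frac{12 \sqrt{41}}{41}\right)\left(- \frac{\sqrt{41}}{2} - \frac{5}{2}\right)^n.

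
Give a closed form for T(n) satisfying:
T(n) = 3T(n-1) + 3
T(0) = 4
First-order linear non-homogeneous.
Homogeneous solution: T_h(n) = A·(3)^n.
Try constant particular solution T_p = K: K = 3K + 3 ⇒ K = - \frac{3}{2}.
General: T(n) = A·(3)^n - \frac{3}{2}.
Apply T(0) = 4: A - \frac{3}{2} = 4 ⇒ A = \frac{11}{2}.
So T(n) = \frac{11 \cdot 3^{n}}{2} - \frac{3}{2}.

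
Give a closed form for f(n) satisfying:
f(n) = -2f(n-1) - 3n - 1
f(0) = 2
First-order linear with linear forcing.
Homogeneous solution: f_h(n) = A·(-2)^n.
Try particular f_p(n) = pn + q. Substituting:
  pn + q = -2(p(n-1) + q) - 3n - 1.
Matching the n-coefficient: p = -2p - 3 ⇒ p = -1.
Matching constants: q = 2p - 2q - 1 ⇒ q = -1.
General: f(n) = A·(-2)^n - n - 1.
Apply f(0) = 2: A - 1 = 2 ⇒ A = 3.
So f(n) = 3 \left(-2\right)^{n} - n - 1.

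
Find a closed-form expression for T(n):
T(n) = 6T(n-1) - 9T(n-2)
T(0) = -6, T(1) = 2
Characteristic equation: x² - 6x + 9 = 0, which is (x - (3))².
Repeated root r = 3.
General solution: T(n) = (A + Bn)·(3)^n.
From T(0) = -6: A = -6.
From T(1) = 2: (A + B)·(3) = 2 ⇒ B = \frac{20}{3}.
So T(n) = \left(\frac{20 n}{3} - 6\right) \cdot (3)^n.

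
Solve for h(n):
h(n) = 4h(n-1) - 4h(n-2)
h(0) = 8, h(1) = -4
Characteristic equation: x² - 4x + 4 = 0, which is (x - (2))².
Repeated root r = 2.
General solution: h(n) = (A + Bn)·(2)^n.
From h(0) = 8: A = 8.
From h(1) = -4: (A + B)·(2) = -4 ⇒ B = -10.
So h(n) = \left(8 - 10 n\right) \cdot (2)^n.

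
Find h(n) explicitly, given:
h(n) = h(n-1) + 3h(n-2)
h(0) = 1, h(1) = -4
Characteristic equation: x² - x - 3 = 0.
Discriminant Δ = (1)² + 4·(3) = 13.
Roots r₁,₂ = (1 ± √13)/2, so r₁ = \frac{1}{2} + \frac{\sqrt{13}}{2}, r₂ = \frac{1}{2} - \frac{\sqrt{13}}{2}.
General solution: h(n) = A·r₁^n + B·r₂^n.
From the initial conditions, A + B = 1 and r₁A + r₂B = -4.
Since r₁ - r₂ = √13: A = (-4 - (1)r₂)/√13 = \frac{1}{2} - \frac{9 \sqrt{13}}{26}, and B = 1 - A = \frac{1}{2} + \frac{9 \sqrt{13}}{26}.
So h(n) = \left(\frac{1}{2} - \frac{9 \sqrt{13}}{26}\right)\left(\frac{1}{2} + \frac{\sqrt{13}}{2}\right)^n + \left(\frac{1}{2} + \frac{9 \sqrt{13}}{26}\right)\left(\frac{1}{2} - \frac{\sqrt{13}}{2}\right)^n.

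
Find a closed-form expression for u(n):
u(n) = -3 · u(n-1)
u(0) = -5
Pure geometric recurrence with ratio -3.
By induction u(n) = u(0) · (-3)^n = - 5 \left(-3\right)^{n}.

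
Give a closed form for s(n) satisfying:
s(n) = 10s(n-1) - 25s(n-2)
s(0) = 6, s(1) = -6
Characteristic equation: x² - 10x + 25 = 0, which is (x - (5))².
Repeated root r = 5.
General solution: s(n) = (A + Bn)·(5)^n.
From s(0) = 6: A = 6.
From s(1) = -6: (A + B)·(5) = -6 ⇒ B = - \frac{36}{5}.
So s(n) = \left(6 - \frac{36 n}{5}\right) \cdot (5)^n.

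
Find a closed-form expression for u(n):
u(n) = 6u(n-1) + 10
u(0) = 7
First-order linear non-homogeneous.
Homogeneous solution: u_h(n) = A·(6)^n.
Try constant particular solution u_p = K: K = 6K + 10 ⇒ K = -2.
General: u(n) = A·(6)^n - 2.
Apply u(0) = 7: A - 2 = 7 ⇒ A = 9.
So u(n) = 9 \cdot 6^{n} - 2.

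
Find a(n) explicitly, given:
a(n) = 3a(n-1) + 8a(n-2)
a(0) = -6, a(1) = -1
Characteristic equation: x² - 3x - 8 = 0.
Discriminant Δ = (3)² + 4·(8) = 41.
Roots r₁,₂ = (3 ± √41)/2, so r₁ = \frac{3}{2} + \frac{\sqrt{41}}{2}, r₂ = \frac{3}{2} - \frac{\sqrt{41}}{2}.
General solution: a(n) = A·r₁^n + B·r₂^n.
From the initial conditions, A + B = -6 and r₁A + r₂B = -1.
Since r₁ - r₂ = √41: A = (-1 - (-6)r₂)/√41 = -3 + \frac{8 \sqrt{41}}{41}, and B = -6 - A = -3 - \frac{8 \sqrt{41}}{41}.
So a(n) = \left(-3 + \frac{8 \sqrt{41}}{41}\right)\left(\frac{3}{2} + \frac{\sqrt{41}}{2}\right)^n + \left(-3 - \frac{8 \sqrt{41}}{41}\right)\left(\frac{3}{2} - \frac{\sqrt{41}}{2}\right)^n.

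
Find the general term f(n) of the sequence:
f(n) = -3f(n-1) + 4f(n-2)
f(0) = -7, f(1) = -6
Characteristic equation: x² + 3x - 4 = 0, which factors as (x - (-4))(x - (1)) = 0.
Roots r₁ = -4, r₂ = 1 (distinct).
General solution: f(n) = A·(-4)^n + B·(1)^n.
From f(0) = -7: A + B = -7.
From f(1) = -6: -4A + B = -6.
Solving: A = - \frac{1}{5}, B = - \frac{34}{5}.
So f(n) = - \frac{\left(-4\right)^{n}}{5} - \frac{34}{5}.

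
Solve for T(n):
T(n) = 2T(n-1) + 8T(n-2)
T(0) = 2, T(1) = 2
Characteristic equation: x² - 2x - 8 = 0, which factors as (x - (4))(x - (-2)) = 0.
Roots r₁ = 4, r₂ = -2 (distinct).
General solution: T(n) = A·(4)^n + B·(-2)^n.
From T(0) = 2: A + B = 2.
From T(1) = 2: 4A - 2B = 2.
Solving: A = 1, B = 1.
So T(n) = \left(-2\right)^{n} + 4^{n}.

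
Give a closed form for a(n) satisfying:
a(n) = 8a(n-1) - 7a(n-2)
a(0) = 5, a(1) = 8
Characteristic equation: x² - 8x + 7 = 0, which factors as (x - (7))(x - (1)) = 0.
Roots r₁ = 7, r₂ = 1 (distinct).
General solution: a(n) = A·(7)^n + B·(1)^n.
From a(0) = 5: A + B = 5.
From a(1) = 8: 7A + B = 8.
Solving: A = \frac{1}{2}, B = \frac{9}{2}.
So a(n) = \frac{7^{n}}{2} + \frac{9}{2}.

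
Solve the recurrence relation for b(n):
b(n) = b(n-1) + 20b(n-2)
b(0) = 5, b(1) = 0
Characteristic equation: x² - x - 20 = 0, which factors as (x - (5))(x - (-4)) = 0.
Roots r₁ = 5, r₂ = -4 (distinct).
General solution: b(n) = A·(5)^n + B·(-4)^n.
From b(0) = 5: A + B = 5.
From b(1) = 0: 5A - 4B = 0.
Solving: A = \frac{20}{9}, B = \frac{25}{9}.
So b(n) = \frac{25 \left(-4\right)^{n}}{9} + \frac{20 \cdot 5^{n}}{9}.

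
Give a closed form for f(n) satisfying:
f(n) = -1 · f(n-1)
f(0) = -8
Pure geometric recurrence with ratio -1.
By induction f(n) = f(0) · (-1)^n = - 8 \left(-1\right)^{n}.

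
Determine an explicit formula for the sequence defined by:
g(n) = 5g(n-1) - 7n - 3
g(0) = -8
First-order linear with linear forcing.
Homogeneous solution: g_h(n) = A·(5)^n.
Try particular g_p(n) = pn + q. Substituting:
  pn + q = 5(p(n-1) + q) - 7n - 3.
Matching the n-coefficient: p = 5p - 7 ⇒ p = \frac{7}{4}.
Matching constants: q = -5p + 5q - 3 ⇒ q = \frac{47}{16}.
General: g(n) = A·(5)^n + \frac{7 n}{4} + \frac{47}{16}.
Apply g(0) = -8: A + \frac{47}{16} = -8 ⇒ A = - \frac{175}{16}.
So g(n) = - \frac{175 \cdot 5^{n}}{16} + \frac{7 n}{4} + \frac{47}{16}.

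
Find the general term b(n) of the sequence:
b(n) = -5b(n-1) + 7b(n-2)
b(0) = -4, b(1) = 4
Characteristic equation: x² + 5x - 7 = 0.
Discriminant Δ = (-5)² + 4·(7) = 53.
Roots r₁,₂ = (-5 ± √53)/2, so r₁ = - \frac{5}{2} + \frac{\sqrt{53}}{2}, r₂ = - \frac{\sqrt{53}}{2} - \frac{5}{2}.
General solution: b(n) = A·r₁^n + B·r₂^n.
From the initial conditions, A + B = -4 and r₁A + r₂B = 4.
Since r₁ - r₂ = √53: A = (4 - (-4)r₂)/√53 = -2 - \frac{6 \sqrt{53}}{53}, and B = -4 - A = -2 + \frac{6 \sqrt{53}}{53}.
So b(n) = \left(-2 - \frac{6 \sqrt{53}}{53}\right)\left(- \frac{5}{2} + \frac{\sqrt{53}}{2}\right)^n + \left(-2 + \frac{6 \sqrt{53}}{53}\right)\left(- \frac{\sqrt{53}}{2} - \frac{5}{2}\right)^n.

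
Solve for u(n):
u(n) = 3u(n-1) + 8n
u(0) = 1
First-order linear with linear forcing.
Homogeneous solution: u_h(n) = A·(3)^n.
Try particular u_p(n) = pn + q. Substituting:
  pn + q = 3(p(n-1) + q) + 8n.
Matching the n-coefficient: p = 3p + 8 ⇒ p = -4.
Matching constants: q = -3p + 3q ⇒ q = -6.
General: u(n) = A·(3)^n - 4 n - 6.
Apply u(0) = 1: A - 6 = 1 ⇒ A = 7.
So u(n) = 7 \cdot 3^{n} - 4 n - 6.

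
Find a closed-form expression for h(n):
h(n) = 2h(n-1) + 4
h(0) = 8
First-order linear non-homogeneous.
Homogeneous solution: h_h(n) = A·(2)^n.
Try constant particular solution h_p = K: K = 2K + 4 ⇒ K = -4.
General: h(n) = A·(2)^n - 4.
Apply h(0) = 8: A - 4 = 8 ⇒ A = 12.
So h(n) = 12 \cdot 2^{n} - 4.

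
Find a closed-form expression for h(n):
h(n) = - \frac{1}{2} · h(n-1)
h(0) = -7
Pure geometric recurrence with ratio - \frac{1}{2}.
By induction h(n) = h(0) · (- \frac{1}{2})^n = - 7 \left(- \frac{1}{2}\right)^{n}.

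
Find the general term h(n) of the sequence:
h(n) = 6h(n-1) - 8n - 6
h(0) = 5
First-order linear with linear forcing.
Homogeneous solution: h_h(n) = A·(6)^n.
Try particular h_p(n) = pn + q. Substituting:
  pn + q = 6(p(n-1) + q) - 8n - 6.
Matching the n-coefficient: p = 6p - 8 ⇒ p = \frac{8}{5}.
Matching constants: q = -6p + 6q - 6 ⇒ q = \frac{78}{25}.
General: h(n) = A·(6)^n + \frac{8 n}{5} + \frac{78}{25}.
Apply h(0) = 5: A + \frac{78}{25} = 5 ⇒ A = \frac{47}{25}.
So h(n) = \frac{47 \cdot 6^{n}}{25} + \frac{8 n}{5} + \frac{78}{25}.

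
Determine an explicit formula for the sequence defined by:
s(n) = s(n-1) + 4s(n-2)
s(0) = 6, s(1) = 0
Characteristic equation: x² - x - 4 = 0.
Discriminant Δ = (1)² + 4·(4) = 17.
Roots r₁,₂ = (1 ± √17)/2, so r₁ = \frac{1}{2} + \frac{\sqrt{17}}{2}, r₂ = \frac{1}{2} - \frac{\sqrt{17}}{2}.
General solution: s(n) = A·r₁^n + B·r₂^n.
From the initial conditions, A + B = 6 and r₁A + r₂B = 0.
Since r₁ - r₂ = √17: A = (0 - (6)r₂)/√17 = 3 - \frac{3 \sqrt{17}}{17}, and B = 6 - A = \frac{3 \sqrt{17}}{17} + 3.
So s(n) = \left(3 - \frac{3 \sqrt{17}}{17}\right)\left(\frac{1}{2} + \frac{\sqrt{17}}{2}\right)^n + \left(\frac{3 \sqrt{17}}{17} + 3\right)\left(\frac{1}{2} - \frac{\sqrt{17}}{2}\right)^n.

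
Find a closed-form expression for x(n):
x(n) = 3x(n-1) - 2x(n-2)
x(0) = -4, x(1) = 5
Characteristic equation: x² - 3x + 2 = 0, which factors as (x - (1))(x - (2)) = 0.
Roots r₁ = 1, r₂ = 2 (distinct).
General solution: x(n) = A·(1)^n + B·(2)^n.
From x(0) = -4: A + B = -4.
From x(1) = 5: A + 2B = 5.
Solving: A = -13, B = 9.
So x(n) = 9 \cdot 2^{n} - 13.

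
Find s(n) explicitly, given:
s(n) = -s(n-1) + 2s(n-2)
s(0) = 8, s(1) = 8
Characteristic equation: x² + x - 2 = 0, which factors as (x - (1))(x - (-2)) = 0.
Roots r₁ = 1, r₂ = -2 (distinct).
General solution: s(n) = A·(1)^n + B·(-2)^n.
From s(0) = 8: A + B = 8.
From s(1) = 8: A - 2B = 8.
Solving: A = 8, B = 0.
So s(n) = 8.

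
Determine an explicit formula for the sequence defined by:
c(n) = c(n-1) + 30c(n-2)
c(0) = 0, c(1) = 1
Characteristic equation: x² - x - 30 = 0, which factors as (x - (6))(x - (-5)) = 0.
Roots r₁ = 6, r₂ = -5 (distinct).
General solution: c(n) = A·(6)^n + B·(-5)^n.
From c(0) = 0: A + B = 0.
From c(1) = 1: 6A - 5B = 1.
Solving: A = \frac{1}{11}, B = - \frac{1}{11}.
So c(n) = - \frac{\left(-5\right)^{n}}{11} + \frac{6^{n}}{11}.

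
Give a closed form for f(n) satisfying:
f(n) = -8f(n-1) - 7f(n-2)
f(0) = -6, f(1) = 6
Characteristic equation: x² + 8x + 7 = 0, which factors as (x - (-1))(x - (-7)) = 0.
Roots r₁ = -1, r₂ = -7 (distinct).
General solution: f(n) = A·(-1)^n + B·(-7)^n.
From f(0) = -6: A + B = -6.
From f(1) = 6: -A - 7B = 6.
Solving: A = -6, B = 0.
So f(n) = - 6 \left(-1\right)^{n}.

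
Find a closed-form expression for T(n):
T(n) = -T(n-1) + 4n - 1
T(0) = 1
First-order linear with linear forcing.
Homogeneous solution: T_h(n) = A·(-1)^n.
Try particular T_p(n) = pn + q. Substituting:
  pn + q = -(p(n-1) + q) + 4n - 1.
Matching the n-coefficient: p = -p + 4 ⇒ p = 2.
Matching constants: q = p - q - 1 ⇒ q = \frac{1}{2}.
General: T(n) = A·(-1)^n + 2 n + \frac{1}{2}.
Apply T(0) = 1: A + \frac{1}{2} = 1 ⇒ A = \frac{1}{2}.
So T(n) = \frac{\left(-1\right)^{n}}{2} + 2 n + \frac{1}{2}.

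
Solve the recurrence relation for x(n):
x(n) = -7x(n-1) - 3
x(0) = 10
First-order linear non-homogeneous.
Homogeneous solution: x_h(n) = A·(-7)^n.
Try constant particular solution x_p = K: K = -7K - 3 ⇒ K = - \frac{3}{8}.
General: x(n) = A·(-7)^n - \frac{3}{8}.
Apply x(0) = 10: A - \frac{3}{8} = 10 ⇒ A = \frac{83}{8}.
So x(n) = \frac{83 \left(-7\right)^{n}}{8} - \frac{3}{8}.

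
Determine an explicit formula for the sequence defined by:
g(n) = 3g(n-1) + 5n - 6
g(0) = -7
First-order linear with linear forcing.
Homogeneous solution: g_h(n) = A·(3)^n.
Try particular g_p(n) = pn + q. Substituting:
  pn + q = 3(p(n-1) + q) + 5n - 6.
Matching the n-coefficient: p = 3p + 5 ⇒ p = - \frac{5}{2}.
Matching constants: q = -3p + 3q - 6 ⇒ q = - \frac{3}{4}.
General: g(n) = A·(3)^n - \frac{5 n}{2} - \frac{3}{4}.
Apply g(0) = -7: A - \frac{3}{4} = -7 ⇒ A = - \frac{25}{4}.
So g(n) = - \frac{25 \cdot 3^{n}}{4} - \frac{5 n}{2} - \frac{3}{4}.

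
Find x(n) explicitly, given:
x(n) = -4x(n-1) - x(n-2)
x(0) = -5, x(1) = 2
Characteristic equation: x² + 4x + 1 = 0.
Discriminant Δ = (-4)² + 4·(-1) = 12.
Roots r₁,₂ = (-4 ± √12)/2, so r₁ = -2 + \sqrt{3}, r₂ = -2 - \sqrt{3}.
General solution: x(n) = A·r₁^n + B·r₂^n.
From the initial conditions, A + B = -5 and r₁A + r₂B = 2.
Since r₁ - r₂ = √12: A = (2 - (-5)r₂)/√12 = - \frac{5}{2} - \frac{4 \sqrt{3}}{3}, and B = -5 - A = - \frac{5}{2} + \frac{4 \sqrt{3}}{3}.
So x(n) = \left(- \frac{5}{2} - \frac{4 \sqrt{3}}{3}\right)\left(-2 + \sqrt{3}\right)^n + \left(- \frac{5}{2} + \frac{4 \sqrt{3}}{3}\right)\left(-2 - \sqrt{3}\right)^n.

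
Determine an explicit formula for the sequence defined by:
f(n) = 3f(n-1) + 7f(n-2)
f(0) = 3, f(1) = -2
Characteristic equation: x² - 3x - 7 = 0.
Discriminant Δ = (3)² + 4·(7) = 37.
Roots r₁,₂ = (3 ± √37)/2, so r₁ = \frac{3}{2} + \frac{\sqrt{37}}{2}, r₂ = \frac{3}{2} - \frac{\sqrt{37}}{2}.
General solution: f(n) = A·r₁^n + B·r₂^n.
From the initial conditions, A + B = 3 and r₁A + r₂B = -2.
Since r₁ - r₂ = √37: A = (-2 - (3)r₂)/√37 = \frac{3}{2} - \frac{13 \sqrt{37}}{74}, and B = 3 - A = \frac{13 \sqrt{37}}{74} + \frac{3}{2}.
So f(n) = \left(\frac{3}{2} - \frac{13 \sqrt{37}}{74}\right)\left(\frac{3}{2} + \frac{\sqrt{37}}{2}\right)^n + \left(\frac{13 \sqrt{37}}{74} + \frac{3}{2}\right)\left(\frac{3}{2} - \frac{\sqrt{37}}{2}\right)^n.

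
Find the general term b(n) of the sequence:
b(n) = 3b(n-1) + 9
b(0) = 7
First-order linear non-homogeneous.
Homogeneous solution: b_h(n) = A·(3)^n.
Try constant particular solution b_p = K: K = 3K + 9 ⇒ K = - \frac{9}{2}.
General: b(n) = A·(3)^n - \frac{9}{2}.
Apply b(0) = 7: A - \frac{9}{2} = 7 ⇒ A = \frac{23}{2}.
So b(n) = \frac{23 \cdot 3^{n}}{2} - \frac{9}{2}.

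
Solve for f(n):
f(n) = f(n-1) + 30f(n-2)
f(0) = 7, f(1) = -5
Characteristic equation: x² - x - 30 = 0, which factors as (x - (-5))(x - (6)) = 0.
Roots r₁ = -5, r₂ = 6 (distinct).
General solution: f(n) = A·(-5)^n + B·(6)^n.
From f(0) = 7: A + B = 7.
From f(1) = -5: -5A + 6B = -5.
Solving: A = \frac{47}{11}, B = \frac{30}{11}.
So f(n) = \frac{47 \left(-5\right)^{n}}{11} + \frac{30 \cdot 6^{n}}{11}.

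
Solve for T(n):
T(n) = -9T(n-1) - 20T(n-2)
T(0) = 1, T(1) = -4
Characteristic equation: x² + 9x + 20 = 0, which factors as (x - (-4))(x - (-5)) = 0.
Roots r₁ = -4, r₂ = -5 (distinct).
General solution: T(n) = A·(-4)^n + B·(-5)^n.
From T(0) = 1: A + B = 1.
From T(1) = -4: -4A - 5B = -4.
Solving: A = 1, B = 0.
So T(n) = \left(-4\right)^{n}.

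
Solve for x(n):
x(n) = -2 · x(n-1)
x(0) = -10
Pure geometric recurrence with ratio -2.
By induction x(n) = x(0) · (-2)^n = - 10 \left(-2\right)^{n}.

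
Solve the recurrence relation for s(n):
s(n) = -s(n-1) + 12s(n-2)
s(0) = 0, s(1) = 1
Characteristic equation: x² + x - 12 = 0, which factors as (x - (3))(x - (-4)) = 0.
Roots r₁ = 3, r₂ = -4 (distinct).
General solution: s(n) = A·(3)^n + B·(-4)^n.
From s(0) = 0: A + B = 0.
From s(1) = 1: 3A - 4B = 1.
Solving: A = \frac{1}{7}, B = - \frac{1}{7}.
So s(n) = - \frac{\left(-4\right)^{n}}{7} + \frac{3^{n}}{7}.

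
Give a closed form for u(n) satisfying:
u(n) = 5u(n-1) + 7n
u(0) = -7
First-order linear with linear forcing.
Homogeneous solution: u_h(n) = A·(5)^n.
Try particular u_p(n) = pn + q. Substituting:
  pn + q = 5(p(n-1) + q) + 7n.
Matching the n-coefficient: p = 5p + 7 ⇒ p = - \frac{7}{4}.
Matching constants: q = -5p + 5q ⇒ q = - \frac{35}{16}.
General: u(n) = A·(5)^n - \frac{7 n}{4} - \frac{35}{16}.
Apply u(0) = -7: A - \frac{35}{16} = -7 ⇒ A = - \frac{77}{16}.
So u(n) = - \frac{77 \cdot 5^{n}}{16} - \frac{7 n}{4} - \frac{35}{16}.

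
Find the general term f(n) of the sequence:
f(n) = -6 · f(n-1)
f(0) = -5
Pure geometric recurrence with ratio -6.
By induction f(n) = f(0) · (-6)^n = - 5 \left(-6\right)^{n}.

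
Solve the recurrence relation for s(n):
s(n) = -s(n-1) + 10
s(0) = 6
First-order linear non-homogeneous.
Homogeneous solution: s_h(n) = A·(-1)^n.
Try constant particular solution s_p = K: K = -K + 10 ⇒ K = 5.
General: s(n) = A·(-1)^n + 5.
Apply s(0) = 6: A + 5 = 6 ⇒ A = 1.
So s(n) = \left(-1\right)^{n} + 5.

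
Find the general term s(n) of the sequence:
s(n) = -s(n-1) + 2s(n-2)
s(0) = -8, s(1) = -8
Characteristic equation: x² + x - 2 = 0, which factors as (x - (1))(x - (-2)) = 0.
Roots r₁ = 1, r₂ = -2 (distinct).
General solution: s(n) = A·(1)^n + B·(-2)^n.
From s(0) = -8: A + B = -8.
From s(1) = -8: A - 2B = -8.
Solving: A = -8, B = 0.
So s(n) = -8.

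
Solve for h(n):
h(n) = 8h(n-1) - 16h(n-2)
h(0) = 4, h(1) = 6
Characteristic equation: x² - 8x + 16 = 0, which is (x - (4))².
Repeated root r = 4.
General solution: h(n) = (A + Bn)·(4)^n.
From h(0) = 4: A = 4.
From h(1) = 6: (A + B)·(4) = 6 ⇒ B = - \frac{5}{2}.
So h(n) = \left(4 - \frac{5 n}{2}\right) \cdot (4)^n.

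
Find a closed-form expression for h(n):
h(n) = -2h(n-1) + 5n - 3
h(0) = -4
First-order linear with linear forcing.
Homogeneous solution: h_h(n) = A·(-2)^n.
Try particular h_p(n) = pn + q. Substituting:
  pn + q = -2(p(n-1) + q) + 5n - 3.
Matching the n-coefficient: p = -2p + 5 ⇒ p = \frac{5}{3}.
Matching constants: q = 2p - 2q - 3 ⇒ q = \frac{1}{9}.
General: h(n) = A·(-2)^n + \frac{5 n}{3} + \frac{1}{9}.
Apply h(0) = -4: A + \frac{1}{9} = -4 ⇒ A = - \frac{37}{9}.
So h(n) = - \frac{37 \left(-2\right)^{n}}{9} + \frac{5 n}{3} + \frac{1}{9}.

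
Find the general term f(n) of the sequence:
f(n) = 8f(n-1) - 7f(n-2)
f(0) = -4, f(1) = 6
Characteristic equation: x² - 8x + 7 = 0, which factors as (x - (1))(x - (7)) = 0.
Roots r₁ = 1, r₂ = 7 (distinct).
General solution: f(n) = A·(1)^n + B·(7)^n.
From f(0) = -4: A + B = -4.
From f(1) = 6: A + 7B = 6.
Solving: A = - \frac{17}{3}, B = \frac{5}{3}.
So f(n) = \frac{5 \cdot 7^{n}}{3} - \frac{17}{3}.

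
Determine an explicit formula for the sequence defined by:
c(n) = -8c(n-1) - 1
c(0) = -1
First-order linear non-homogeneous.
Homogeneous solution: c_h(n) = A·(-8)^n.
Try constant particular solution c_p = K: K = -8K - 1 ⇒ K = - \frac{1}{9}.
General: c(n) = A·(-8)^n - \frac{1}{9}.
Apply c(0) = -1: A - \frac{1}{9} = -1 ⇒ A = - \frac{8}{9}.
So c(n) = - \frac{8 \left(-8\right)^{n}}{9} - \frac{1}{9}.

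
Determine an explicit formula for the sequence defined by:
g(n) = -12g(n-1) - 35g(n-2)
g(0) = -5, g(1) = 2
Characteristic equation: x² + 12x + 35 = 0, which factors as (x - (-5))(x - (-7)) = 0.
Roots r₁ = -5, r₂ = -7 (distinct).
General solution: g(n) = A·(-5)^n + B·(-7)^n.
From g(0) = -5: A + B = -5.
From g(1) = 2: -5A - 7B = 2.
Solving: A = - \frac{33}{2}, B = \frac{23}{2}.
So g(n) = - \frac{33 \left(-5\right)^{n}}{2} + \frac{23 \left(-7\right)^{n}}{2}.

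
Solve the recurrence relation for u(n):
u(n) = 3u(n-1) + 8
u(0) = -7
First-order linear non-homogeneous.
Homogeneous solution: u_h(n) = A·(3)^n.
Try constant particular solution u_p = K: K = 3K + 8 ⇒ K = -4.
General: u(n) = A·(3)^n - 4.
Apply u(0) = -7: A - 4 = -7 ⇒ A = -3.
So u(n) = - 3 \cdot 3^{n} - 4.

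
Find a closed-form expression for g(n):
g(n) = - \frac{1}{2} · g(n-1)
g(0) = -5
Pure geometric recurrence with ratio - \frac{1}{2}.
By induction g(n) = g(0) · (- \frac{1}{2})^n = - 5 \left(- \frac{1}{2}\right)^{n}.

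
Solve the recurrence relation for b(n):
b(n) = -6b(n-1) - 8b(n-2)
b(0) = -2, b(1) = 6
Characteristic equation: x² + 6x + 8 = 0, which factors as (x - (-4))(x - (-2)) = 0.
Roots r₁ = -4, r₂ = -2 (distinct).
General solution: b(n) = A·(-4)^n + B·(-2)^n.
From b(0) = -2: A + B = -2.
From b(1) = 6: -4A - 2B = 6.
Solving: A = -1, B = -1.
So b(n) = - \left(-2\right)^{n} - \left(-4\right)^{n}.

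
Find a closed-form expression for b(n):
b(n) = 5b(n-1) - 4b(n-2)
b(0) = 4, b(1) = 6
Characteristic equation: x² - 5x + 4 = 0, which factors as (x - (1))(x - (4)) = 0.
Roots r₁ = 1, r₂ = 4 (distinct).
General solution: b(n) = A·(1)^n + B·(4)^n.
From b(0) = 4: A + B = 4.
From b(1) = 6: A + 4B = 6.
Solving: A = \frac{10}{3}, B = \frac{2}{3}.
So b(n) = \frac{2 \cdot 4^{n}}{3} + \frac{10}{3}.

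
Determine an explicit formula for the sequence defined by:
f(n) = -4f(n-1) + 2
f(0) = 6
First-order linear non-homogeneous.
Homogeneous solution: f_h(n) = A·(-4)^n.
Try constant particular solution f_p = K: K = -4K + 2 ⇒ K = \frac{2}{5}.
General: f(n) = A·(-4)^n + \frac{2}{5}.
Apply f(0) = 6: A + \frac{2}{5} = 6 ⇒ A = \frac{28}{5}.
So f(n) = \frac{28 \left(-4\right)^{n}}{5} + \frac{2}{5}.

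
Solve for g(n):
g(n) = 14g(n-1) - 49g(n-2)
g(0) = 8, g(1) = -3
Characteristic equation: x² - 14x + 49 = 0, which is (x - (7))².
Repeated root r = 7.
General solution: g(n) = (A + Bn)·(7)^n.
From g(0) = 8: A = 8.
From g(1) = -3: (A + B)·(7) = -3 ⇒ B = - \frac{59}{7}.
So g(n) = \left(8 - \frac{59 n}{7}\right) \cdot (7)^n.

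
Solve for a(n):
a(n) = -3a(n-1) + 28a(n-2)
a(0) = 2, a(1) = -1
Characteristic equation: x² + 3x - 28 = 0, which factors as (x - (4))(x - (-7)) = 0.
Roots r₁ = 4, r₂ = -7 (distinct).
General solution: a(n) = A·(4)^n + B·(-7)^n.
From a(0) = 2: A + B = 2.
From a(1) = -1: 4A - 7B = -1.
Solving: A = \frac{13}{11}, B = \frac{9}{11}.
So a(n) = \frac{9 \left(-7\right)^{n}}{11} + \frac{13 \cdot 4^{n}}{11}.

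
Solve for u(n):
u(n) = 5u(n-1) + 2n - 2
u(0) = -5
First-order linear with linear forcing.
Homogeneous solution: u_h(n) = A·(5)^n.
Try particular u_p(n) = pn + q. Substituting:
  pn + q = 5(p(n-1) + q) + 2n - 2.
Matching the n-coefficient: p = 5p + 2 ⇒ p = - \frac{1}{2}.
Matching constants: q = -5p + 5q - 2 ⇒ q = - \frac{1}{8}.
General: u(n) = A·(5)^n - \frac{n}{2} - \frac{1}{8}.
Apply u(0) = -5: A - \frac{1}{8} = -5 ⇒ A = - \frac{39}{8}.
So u(n) = - \frac{39 \cdot 5^{n}}{8} - \frac{n}{2} - \frac{1}{8}.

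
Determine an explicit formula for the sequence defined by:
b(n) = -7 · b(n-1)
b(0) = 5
Pure geometric recurrence with ratio -7.
By induction b(n) = b(0) · (-7)^n = 5 \left(-7\right)^{n}.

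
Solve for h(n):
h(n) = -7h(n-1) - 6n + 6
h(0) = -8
First-order linear with linear forcing.
Homogeneous solution: h_h(n) = A·(-7)^n.
Try particular h_p(n) = pn + q. Substituting:
  pn + q = -7(p(n-1) + q) - 6n + 6.
Matching the n-coefficient: p = -7p - 6 ⇒ p = - \frac{3}{4}.
Matching constants: q = 7p - 7q + 6 ⇒ q = \frac{3}{32}.
General: h(n) = A·(-7)^n - \frac{3 n}{4} + \frac{3}{32}.
Apply h(0) = -8: A + \frac{3}{32} = -8 ⇒ A = - \frac{259}{32}.
So h(n) = - \frac{259 \left(-7\right)^{n}}{32} - \frac{3 n}{4} + \frac{3}{32}.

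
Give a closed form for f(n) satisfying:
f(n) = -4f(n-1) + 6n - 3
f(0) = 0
First-order linear with linear forcing.
Homogeneous solution: f_h(n) = A·(-4)^n.
Try particular f_p(n) = pn + q. Substituting:
  pn + q = -4(p(n-1) + q) + 6n - 3.
Matching the n-coefficient: p = -4p + 6 ⇒ p = \frac{6}{5}.
Matching constants: q = 4p - 4q - 3 ⇒ q = \frac{9}{25}.
General: f(n) = A·(-4)^n + \frac{6 n}{5} + \frac{9}{25}.
Apply f(0) = 0: A + \frac{9}{25} = 0 ⇒ A = - \frac{9}{25}.
So f(n) = - \frac{9 \left(-4\right)^{n}}{25} + \frac{6 n}{5} + \frac{9}{25}.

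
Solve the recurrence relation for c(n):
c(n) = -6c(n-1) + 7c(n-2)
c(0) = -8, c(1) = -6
Characteristic equation: x² + 6x - 7 = 0, which factors as (x - (-7))(x - (1)) = 0.
Roots r₁ = -7, r₂ = 1 (distinct).
General solution: c(n) = A·(-7)^n + B·(1)^n.
From c(0) = -8: A + B = -8.
From c(1) = -6: -7A + B = -6.
Solving: A = - \frac{1}{4}, B = - \frac{31}{4}.
So c(n) = - \frac{\left(-7\right)^{n}}{4} - \frac{31}{4}.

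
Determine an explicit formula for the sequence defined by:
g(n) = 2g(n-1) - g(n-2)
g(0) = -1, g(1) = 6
Characteristic equation: x² - 2x + 1 = 0, which is (x - (1))².
Repeated root r = 1.
General solution: g(n) = (A + Bn)·(1)^n.
From g(0) = -1: A = -1.
From g(1) = 6: (A + B)·(1) = 6 ⇒ B = 7.
So g(n) = \left(7 n - 1\right) \cdot (1)^n.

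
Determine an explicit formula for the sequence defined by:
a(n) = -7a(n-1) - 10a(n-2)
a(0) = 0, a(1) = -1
Characteristic equation: x² + 7x + 10 = 0, which factors as (x - (-5))(x - (-2)) = 0.
Roots r₁ = -5, r₂ = -2 (distinct).
General solution: a(n) = A·(-5)^n + B·(-2)^n.
From a(0) = 0: A + B = 0.
From a(1) = -1: -5A - 2B = -1.
Solving: A = \frac{1}{3}, B = - \frac{1}{3}.
So a(n) = - \frac{\left(-2\right)^{n}}{3} + \frac{\left(-5\right)^{n}}{3}.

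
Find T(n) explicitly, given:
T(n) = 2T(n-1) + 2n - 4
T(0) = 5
First-order linear with linear forcing.
Homogeneous solution: T_h(n) = A·(2)^n.
Try particular T_p(n) = pn + q. Substituting:
  pn + q = 2(p(n-1) + q) + 2n - 4.
Matching the n-coefficient: p = 2p + 2 ⇒ p = -2.
Matching constants: q = -2p + 2q - 4 ⇒ q = 0.
General: T(n) = A·(2)^n - 2 n + 0.
Apply T(0) = 5: A + 0 = 5 ⇒ A = 5.
So T(n) = 5 \cdot 2^{n} - 2 n.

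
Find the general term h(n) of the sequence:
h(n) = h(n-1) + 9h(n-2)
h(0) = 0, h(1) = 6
Characteristic equation: x² - x - 9 = 0.
Discriminant Δ = (1)² + 4·(9) = 37.
Roots r₁,₂ = (1 ± √37)/2, so r₁ = \frac{1}{2} + \frac{\sqrt{37}}{2}, r₂ = \frac{1}{2} - \frac{\sqrt{37}}{2}.
General solution: h(n) = A·r₁^n + B·r₂^n.
From the initial conditions, A + B = 0 and r₁A + r₂B = 6.
Since r₁ - r₂ = √37: A = (6 - (0)r₂)/√37 = \frac{6 \sqrt{37}}{37}, and B = 0 - A = - \frac{6 \sqrt{37}}{37}.
So h(n) = \left(\frac{6 \sqrt{37}}{37}\right)\left(\frac{1}{2} + \frac{\sqrt{37}}{2}\right)^n + \left(- \frac{6 \sqrt{37}}{37}\right)\left(\frac{1}{2} - \frac{\sqrt{37}}{2}\right)^n.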